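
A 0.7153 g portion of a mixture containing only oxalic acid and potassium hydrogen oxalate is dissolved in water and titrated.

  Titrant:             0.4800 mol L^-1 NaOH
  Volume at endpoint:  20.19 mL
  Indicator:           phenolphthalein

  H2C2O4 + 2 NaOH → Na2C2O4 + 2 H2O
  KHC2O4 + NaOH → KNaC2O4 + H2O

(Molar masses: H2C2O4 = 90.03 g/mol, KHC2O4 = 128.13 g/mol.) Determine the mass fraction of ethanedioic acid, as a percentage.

39.86 %

n(NaOH) = 0.02019 × 0.4800 = 9.691 × 10^-3 mol
Let x = n(H2C2O4), y = n(KHC2O4).
Titrant: 2x + 1y = 9.691 × 10^-3;  mass: 90.03x + 128.13y = 0.7153
Solving, x = 3.167 × 10^-3 mol, y = 3.357 × 10^-3 mol
mass of H2C2O4 = 3.167 × 10^-3 × 90.03 = 0.2851 g
% H2C2O4 = 0.2851 / 0.7153 × 100 = 39.86 %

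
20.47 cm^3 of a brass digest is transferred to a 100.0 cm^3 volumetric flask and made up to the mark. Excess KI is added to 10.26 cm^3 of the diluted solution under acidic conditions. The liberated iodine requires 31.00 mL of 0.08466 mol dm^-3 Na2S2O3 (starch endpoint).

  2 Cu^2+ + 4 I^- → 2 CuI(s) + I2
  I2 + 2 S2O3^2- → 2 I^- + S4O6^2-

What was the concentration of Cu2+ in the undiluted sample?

1.250 mol/L

n(S2O3^2-) = 0.03100 × 0.08466 = 2.624 × 10^-3 mol
n(I2) = n(S2O3^2-)/2 = 1.312 × 10^-3 mol
From the 2:1 ratio, n(Cu2+) in the aliquot = 2/1 × 1.312 × 10^-3 = 2.624 × 10^-3 mol
[Cu2+]_dilute = 2.624 × 10^-3 / 0.01026 = 0.2558 mol/L
[Cu2+]_original = 0.2558 × 100.0/20.47 = 1.250 mol/L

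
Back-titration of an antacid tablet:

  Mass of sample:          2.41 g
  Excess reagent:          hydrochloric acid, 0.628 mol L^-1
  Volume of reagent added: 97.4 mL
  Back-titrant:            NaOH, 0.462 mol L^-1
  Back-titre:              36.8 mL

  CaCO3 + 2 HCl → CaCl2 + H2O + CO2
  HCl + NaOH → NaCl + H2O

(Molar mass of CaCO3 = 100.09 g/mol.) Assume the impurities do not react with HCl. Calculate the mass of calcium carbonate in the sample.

n(HCl) added = 0.0974 × 0.628 = 0.0612 mol
n(NaOH) used in back-titration = 0.0368 × 0.462 = 0.0170 mol
n(HCl) left over = 0.0170 mol (1:1 ratio)
n(HCl) consumed by analyte = 0.0612 − 0.0170 = 0.0442 mol
From the 1:2 ratio, n(CaCO3) = 1/2 × 0.0442 = 0.0221 mol
mass of CaCO3 = 0.0221 × 100.09 = 2.21 g

2.21 g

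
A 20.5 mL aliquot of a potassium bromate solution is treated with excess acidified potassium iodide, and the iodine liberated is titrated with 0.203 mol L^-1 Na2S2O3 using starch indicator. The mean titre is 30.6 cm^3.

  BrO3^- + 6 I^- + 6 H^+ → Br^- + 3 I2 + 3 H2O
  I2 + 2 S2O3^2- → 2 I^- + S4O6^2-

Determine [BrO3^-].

n(S2O3^2-) = 0.0306 × 0.203 = 6.21 × 10^-3 mol
n(I2) = n(S2O3^2-)/2 = 3.11 × 10^-3 mol
From the 1:3 ratio, n(BrO3^-) in the aliquot = 1/3 × 3.11 × 10^-3 = 1.04 × 10^-3 mol
[BrO3^-] = 1.04 × 10^-3 / 0.0205 = 0.0505 mol/L

0.0505 mol/L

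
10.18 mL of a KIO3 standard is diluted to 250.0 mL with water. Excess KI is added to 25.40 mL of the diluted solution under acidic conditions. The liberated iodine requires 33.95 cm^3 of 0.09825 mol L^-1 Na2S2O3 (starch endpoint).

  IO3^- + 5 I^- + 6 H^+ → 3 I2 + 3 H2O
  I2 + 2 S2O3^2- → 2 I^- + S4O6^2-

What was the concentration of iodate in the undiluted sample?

0.5375 mol/L

n(S2O3^2-) = 0.03395 × 0.09825 = 3.336 × 10^-3 mol
n(I2) = n(S2O3^2-)/2 = 1.668 × 10^-3 mol
From the 1:3 ratio, n(IO3^-) in the aliquot = 1/3 × 1.668 × 10^-3 = 5.559 × 10^-4 mol
[IO3^-]_dilute = 5.559 × 10^-4 / 0.02540 = 0.02189 mol/L
[IO3^-]_original = 0.02189 × 250.0/10.18 = 0.5375 mol/L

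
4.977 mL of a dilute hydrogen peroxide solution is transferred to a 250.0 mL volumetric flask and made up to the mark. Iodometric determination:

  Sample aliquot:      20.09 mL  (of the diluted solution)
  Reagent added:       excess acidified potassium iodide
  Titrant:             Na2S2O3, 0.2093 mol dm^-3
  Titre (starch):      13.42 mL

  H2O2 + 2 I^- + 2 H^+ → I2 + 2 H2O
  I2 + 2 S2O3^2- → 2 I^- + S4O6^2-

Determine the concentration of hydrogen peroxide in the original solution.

n(S2O3^2-) = 0.01342 × 0.2093 = 2.809 × 10^-3 mol
n(I2) = n(S2O3^2-)/2 = 1.404 × 10^-3 mol
n(H2O2) in the aliquot = 1.404 × 10^-3 mol (1:1 ratio)
[H2O2]_dilute = 1.404 × 10^-3 / 0.02009 = 0.06991 mol/L
[H2O2]_original = 0.06991 × 250.0/4.977 = 3.511 mol/L

3.511 mol/L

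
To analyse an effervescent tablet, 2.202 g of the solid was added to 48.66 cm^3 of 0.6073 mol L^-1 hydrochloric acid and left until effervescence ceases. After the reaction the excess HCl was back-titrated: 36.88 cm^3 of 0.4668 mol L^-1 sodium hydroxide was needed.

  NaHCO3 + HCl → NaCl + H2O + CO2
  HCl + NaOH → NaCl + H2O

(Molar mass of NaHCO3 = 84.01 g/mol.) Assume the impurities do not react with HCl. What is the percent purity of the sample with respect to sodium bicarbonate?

47.06 %

n(HCl) added = 0.04866 × 0.6073 = 0.02955 mol
n(NaOH) used in back-titration = 0.03688 × 0.4668 = 0.01722 mol
n(HCl) left over = 0.01722 mol (1:1 ratio)
n(HCl) consumed by analyte = 0.02955 − 0.01722 = 0.01234 mol
n(NaHCO3) = 0.01234 mol (1:1 ratio)
mass of NaHCO3 = 0.01234 × 84.01 = 1.036 g
% NaHCO3 = 1.036 / 2.202 × 100 = 47.06 %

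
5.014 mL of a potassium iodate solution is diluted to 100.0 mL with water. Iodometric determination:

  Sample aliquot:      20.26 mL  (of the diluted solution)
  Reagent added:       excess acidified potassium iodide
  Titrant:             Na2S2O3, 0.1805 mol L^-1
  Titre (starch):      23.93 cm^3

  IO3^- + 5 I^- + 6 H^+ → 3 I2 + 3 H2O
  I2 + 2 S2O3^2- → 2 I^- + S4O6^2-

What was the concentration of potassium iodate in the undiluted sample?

0.7087 mol/L

n(S2O3^2-) = 0.02393 × 0.1805 = 4.319 × 10^-3 mol
n(I2) = n(S2O3^2-)/2 = 2.160 × 10^-3 mol
From the 1:3 ratio, n(IO3^-) in the aliquot = 1/3 × 2.160 × 10^-3 = 7.199 × 10^-4 mol
[IO3^-]_dilute = 7.199 × 10^-4 / 0.02026 = 0.03553 mol/L
[IO3^-]_original = 0.03553 × 100.0/5.014 = 0.7087 mol/L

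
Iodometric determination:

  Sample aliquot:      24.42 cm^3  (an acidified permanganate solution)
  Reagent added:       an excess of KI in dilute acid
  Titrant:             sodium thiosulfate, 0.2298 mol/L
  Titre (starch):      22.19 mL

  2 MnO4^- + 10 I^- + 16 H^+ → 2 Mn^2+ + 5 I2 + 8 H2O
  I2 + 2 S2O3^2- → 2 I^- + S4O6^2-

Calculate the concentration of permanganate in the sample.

n(S2O3^2-) = 0.02219 × 0.2298 = 5.099 × 10^-3 mol
n(I2) = n(S2O3^2-)/2 = 2.550 × 10^-3 mol
From the 2:5 ratio, n(MnO4^-) in the aliquot = 2/5 × 2.550 × 10^-3 = 1.020 × 10^-3 mol
[MnO4^-] = 1.020 × 10^-3 / 0.02442 = 0.04176 mol/L

0.04176 mol/L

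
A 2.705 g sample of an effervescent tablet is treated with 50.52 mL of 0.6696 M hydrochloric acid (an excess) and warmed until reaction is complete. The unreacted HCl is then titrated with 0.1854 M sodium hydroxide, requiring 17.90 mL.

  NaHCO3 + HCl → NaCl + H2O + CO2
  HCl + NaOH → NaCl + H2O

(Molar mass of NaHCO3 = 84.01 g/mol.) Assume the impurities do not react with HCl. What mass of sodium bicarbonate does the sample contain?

n(HCl) added = 0.05052 × 0.6696 = 0.03383 mol
n(NaOH) used in back-titration = 0.01790 × 0.1854 = 3.319 × 10^-3 mol
n(HCl) left over = 3.319 × 10^-3 mol (1:1 ratio)
n(HCl) consumed by analyte = 0.03383 − 3.319 × 10^-3 = 0.03051 mol
n(NaHCO3) = 0.03051 mol (1:1 ratio)
mass of NaHCO3 = 0.03051 × 84.01 = 2.563 g

2.563 g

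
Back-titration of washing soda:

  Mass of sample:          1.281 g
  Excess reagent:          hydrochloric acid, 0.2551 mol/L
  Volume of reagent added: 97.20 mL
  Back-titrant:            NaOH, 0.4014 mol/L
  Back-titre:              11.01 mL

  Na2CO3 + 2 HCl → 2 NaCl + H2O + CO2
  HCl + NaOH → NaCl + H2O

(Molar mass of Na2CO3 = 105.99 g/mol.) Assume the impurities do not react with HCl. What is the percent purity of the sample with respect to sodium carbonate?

n(HCl) added = 0.09720 × 0.2551 = 0.02480 mol
n(NaOH) used in back-titration = 0.01101 × 0.4014 = 4.419 × 10^-3 mol
n(HCl) left over = 4.419 × 10^-3 mol (1:1 ratio)
n(HCl) consumed by analyte = 0.02480 − 4.419 × 10^-3 = 0.02038 mol
From the 1:2 ratio, n(Na2CO3) = 1/2 × 0.02038 = 0.01019 mol
mass of Na2CO3 = 0.01019 × 105.99 = 1.080 g
% Na2CO3 = 1.080 / 1.281 × 100 = 84.30 %

84.30 %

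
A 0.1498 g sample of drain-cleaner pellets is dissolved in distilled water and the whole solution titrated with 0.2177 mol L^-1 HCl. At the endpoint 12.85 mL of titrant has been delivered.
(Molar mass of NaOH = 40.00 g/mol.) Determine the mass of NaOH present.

NaOH + HCl → NaCl + H2O
n(HCl) = 0.01285 L × 0.2177 mol/L = 2.797 × 10^-3 mol
n(NaOH) = 2.797 × 10^-3 mol (1:1 ratio)
mass of NaOH = 2.797 × 10^-3 × 40.00 g/mol = 0.1119 g

0.1119 g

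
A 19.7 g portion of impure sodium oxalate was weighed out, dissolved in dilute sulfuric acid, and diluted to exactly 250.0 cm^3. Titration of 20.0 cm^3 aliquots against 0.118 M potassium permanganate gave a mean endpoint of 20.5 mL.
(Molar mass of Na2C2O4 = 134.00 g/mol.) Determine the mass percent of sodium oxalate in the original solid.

2 MnO4^- + 5 C2O4^2- + 16 H^+ → 2 Mn^2+ + 10 CO2 + 8 H2O
n(KMnO4) per titration = 0.0205 × 0.118 = 2.42 × 10^-3 mol
From the 5:2 ratio, n(Na2C2O4) in each aliquot = 5/2 × 2.42 × 10^-3 = 6.05 × 10^-3 mol
n(Na2C2O4) in the whole flask = 6.05 × 10^-3 × 250.0/20.0 = 0.0756 mol
mass of Na2C2O4 = 0.0756 × 134.00 = 10.1 g
% Na2C2O4 = 10.1 / 19.7 × 100 = 51.4 %

51.4 %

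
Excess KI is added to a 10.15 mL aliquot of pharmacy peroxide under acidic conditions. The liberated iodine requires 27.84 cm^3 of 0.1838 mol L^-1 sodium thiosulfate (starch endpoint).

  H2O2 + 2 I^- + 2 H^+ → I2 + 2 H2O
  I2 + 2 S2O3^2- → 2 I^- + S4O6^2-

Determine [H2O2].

n(S2O3^2-) = 0.02784 × 0.1838 = 5.117 × 10^-3 mol
n(I2) = n(S2O3^2-)/2 = 2.558 × 10^-3 mol
n(H2O2) in the aliquot = 2.558 × 10^-3 mol (1:1 ratio)
[H2O2] = 2.558 × 10^-3 / 0.01015 = 0.2521 mol/L

0.2521 mol/L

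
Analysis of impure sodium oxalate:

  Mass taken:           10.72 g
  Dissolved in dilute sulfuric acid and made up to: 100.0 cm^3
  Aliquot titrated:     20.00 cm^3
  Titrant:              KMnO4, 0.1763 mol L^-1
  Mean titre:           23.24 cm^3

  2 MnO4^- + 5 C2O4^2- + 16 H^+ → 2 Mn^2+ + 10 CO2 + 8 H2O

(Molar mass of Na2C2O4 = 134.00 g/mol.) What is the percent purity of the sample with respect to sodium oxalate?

n(KMnO4) per titration = 0.02324 × 0.1763 = 4.097 × 10^-3 mol
From the 5:2 ratio, n(Na2C2O4) in each aliquot = 5/2 × 4.097 × 10^-3 = 0.01024 mol
n(Na2C2O4) in the whole flask = 0.01024 × 100.0/20.00 = 0.05122 mol
mass of Na2C2O4 = 0.05122 × 134.00 = 6.863 g
% Na2C2O4 = 6.863 / 10.72 × 100 = 64.02 %

64.02 %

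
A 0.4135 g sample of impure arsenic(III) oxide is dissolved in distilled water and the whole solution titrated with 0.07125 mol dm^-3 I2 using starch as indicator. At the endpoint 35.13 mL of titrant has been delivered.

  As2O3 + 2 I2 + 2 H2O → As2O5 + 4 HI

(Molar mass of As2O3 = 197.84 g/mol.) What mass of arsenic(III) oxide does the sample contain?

n(I2) = 0.03513 L × 0.07125 mol/L = 2.503 × 10^-3 mol
From the 1:2 ratio, n(As2O3) = 1/2 × 2.503 × 10^-3 = 1.252 × 10^-3 mol
mass of As2O3 = 1.252 × 10^-3 × 197.84 g/mol = 0.2476 g

0.2476 g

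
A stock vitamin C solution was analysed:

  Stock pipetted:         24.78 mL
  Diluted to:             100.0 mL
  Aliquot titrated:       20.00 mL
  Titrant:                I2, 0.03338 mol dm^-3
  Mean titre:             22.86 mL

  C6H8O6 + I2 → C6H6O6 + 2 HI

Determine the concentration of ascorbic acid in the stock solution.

n(I2) = 0.02286 × 0.03338 = 7.631 × 10^-4 mol
n(C6H8O6) in the aliquot = 7.631 × 10^-4 mol (1:1 ratio)
[C6H8O6]_dilute = 7.631 × 10^-4 / 0.02000 = 0.03815 mol/L
Dilution factor = 100.0 / 24.78 = 4.036
[C6H8O6]_stock = 0.03815 × 4.036 = 0.1540 mol/L

0.1540 mol/L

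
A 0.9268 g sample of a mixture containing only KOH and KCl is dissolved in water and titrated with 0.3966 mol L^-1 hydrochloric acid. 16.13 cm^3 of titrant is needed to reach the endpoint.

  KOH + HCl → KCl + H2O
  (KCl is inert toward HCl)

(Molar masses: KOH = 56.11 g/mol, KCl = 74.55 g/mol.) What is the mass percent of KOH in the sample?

n(HCl) = 0.01613 × 0.3966 = 6.397 × 10^-3 mol
Let x = n(KOH), y = n(KCl).
Titrant: 1x = 6.397 × 10^-3;  mass: 56.11x + 74.55y = 0.9268
Solving, x = 6.397 × 10^-3 mol, y = 7.617 × 10^-3 mol
mass of KOH = 6.397 × 10^-3 × 56.11 = 0.3589 g
% KOH = 0.3589 / 0.9268 × 100 = 38.73 %

38.73 %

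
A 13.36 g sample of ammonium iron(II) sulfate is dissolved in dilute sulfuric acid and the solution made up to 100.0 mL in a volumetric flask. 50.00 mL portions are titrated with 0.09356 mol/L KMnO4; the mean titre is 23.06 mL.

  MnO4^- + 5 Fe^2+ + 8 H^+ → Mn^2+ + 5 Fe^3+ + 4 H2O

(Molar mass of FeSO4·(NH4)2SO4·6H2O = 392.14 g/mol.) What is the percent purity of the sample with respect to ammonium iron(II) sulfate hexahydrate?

63.33 %

n(KMnO4) per titration = 0.02306 × 0.09356 = 2.157 × 10^-3 mol
From the 5:1 ratio, n(FeSO4·(NH4)2SO4·6H2O) in each aliquot = 5/1 × 2.157 × 10^-3 = 0.01079 mol
n(FeSO4·(NH4)2SO4·6H2O) in the whole flask = 0.01079 × 100.0/50.00 = 0.02157 mol
mass of FeSO4·(NH4)2SO4·6H2O = 0.02157 × 392.14 = 8.460 g
% FeSO4·(NH4)2SO4·6H2O = 8.460 / 13.36 × 100 = 63.33 %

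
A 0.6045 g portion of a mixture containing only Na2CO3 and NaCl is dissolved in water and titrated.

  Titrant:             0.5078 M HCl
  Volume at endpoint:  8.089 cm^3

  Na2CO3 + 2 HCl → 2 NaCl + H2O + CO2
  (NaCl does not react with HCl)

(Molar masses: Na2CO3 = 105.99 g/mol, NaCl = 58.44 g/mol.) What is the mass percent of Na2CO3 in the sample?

n(HCl) = 0.008089 × 0.5078 = 4.108 × 10^-3 mol
Let x = n(Na2CO3), y = n(NaCl).
Titrant: 2x = 4.108 × 10^-3;  mass: 105.99x + 58.44y = 0.6045
Solving, x = 2.054 × 10^-3 mol, y = 6.619 × 10^-3 mol
mass of Na2CO3 = 2.054 × 10^-3 × 105.99 = 0.2177 g
% Na2CO3 = 0.2177 / 0.6045 × 100 = 36.01 %

36.01 %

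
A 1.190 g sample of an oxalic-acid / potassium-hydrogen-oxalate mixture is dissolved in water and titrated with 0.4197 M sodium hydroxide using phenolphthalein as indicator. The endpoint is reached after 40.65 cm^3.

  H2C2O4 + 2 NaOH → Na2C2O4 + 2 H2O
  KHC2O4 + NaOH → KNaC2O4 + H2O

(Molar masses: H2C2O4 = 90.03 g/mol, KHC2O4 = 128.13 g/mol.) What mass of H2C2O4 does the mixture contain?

n(NaOH) = 0.04065 × 0.4197 = 0.01706 mol
Let x = n(H2C2O4), y = n(KHC2O4).
Titrant: 2x + 1y = 0.01706;  mass: 90.03x + 128.13y = 1.190
Solving, x = 5.992 × 10^-3 mol, y = 5.077 × 10^-3 mol
mass of H2C2O4 = 5.992 × 10^-3 × 90.03 = 0.5394 g

0.5394 g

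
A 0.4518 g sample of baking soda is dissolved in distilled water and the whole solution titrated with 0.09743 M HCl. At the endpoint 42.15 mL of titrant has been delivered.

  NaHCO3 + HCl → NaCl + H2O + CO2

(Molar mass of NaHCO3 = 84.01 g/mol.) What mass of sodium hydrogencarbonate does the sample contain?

n(HCl) = 0.04215 L × 0.09743 mol/L = 4.107 × 10^-3 mol
n(NaHCO3) = 4.107 × 10^-3 mol (1:1 ratio)
mass of NaHCO3 = 4.107 × 10^-3 × 84.01 g/mol = 0.3450 g

0.3450 g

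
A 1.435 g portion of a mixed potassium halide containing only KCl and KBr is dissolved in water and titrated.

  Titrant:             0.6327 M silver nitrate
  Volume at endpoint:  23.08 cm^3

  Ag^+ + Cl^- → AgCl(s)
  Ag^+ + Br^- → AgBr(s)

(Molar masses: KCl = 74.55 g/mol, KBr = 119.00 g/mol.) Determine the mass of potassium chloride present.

n(AgNO3) = 0.02308 × 0.6327 = 0.01460 mol
Let x = n(KCl), y = n(KBr).
Titrant: 1x + 1y = 0.01460;  mass: 74.55x + 119.00y = 1.435
Solving, x = 6.810 × 10^-3 mol, y = 7.792 × 10^-3 mol
mass of KCl = 6.810 × 10^-3 × 74.55 = 0.5077 g

0.5077 g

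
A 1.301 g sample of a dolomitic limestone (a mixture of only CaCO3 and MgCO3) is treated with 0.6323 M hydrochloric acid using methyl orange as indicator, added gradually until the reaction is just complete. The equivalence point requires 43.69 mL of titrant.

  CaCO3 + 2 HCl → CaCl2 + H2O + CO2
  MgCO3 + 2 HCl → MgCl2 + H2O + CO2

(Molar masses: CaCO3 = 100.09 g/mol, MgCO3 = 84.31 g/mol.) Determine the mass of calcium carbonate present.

n(HCl) = 0.04369 × 0.6323 = 0.02763 mol
Let x = n(CaCO3), y = n(MgCO3).
Titrant: 2x + 2y = 0.02763;  mass: 100.09x + 84.31y = 1.301
Solving, x = 8.648 × 10^-3 mol, y = 5.165 × 10^-3 mol
mass of CaCO3 = 8.648 × 10^-3 × 100.09 = 0.8655 g

0.8655 g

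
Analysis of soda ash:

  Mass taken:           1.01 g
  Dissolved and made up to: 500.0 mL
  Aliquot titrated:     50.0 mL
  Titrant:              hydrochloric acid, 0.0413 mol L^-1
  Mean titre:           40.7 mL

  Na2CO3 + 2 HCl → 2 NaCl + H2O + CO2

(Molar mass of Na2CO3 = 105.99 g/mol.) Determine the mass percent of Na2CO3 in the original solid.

88.2 %

n(HCl) per titration = 0.0407 × 0.0413 = 1.68 × 10^-3 mol
From the 1:2 ratio, n(Na2CO3) in each aliquot = 1/2 × 1.68 × 10^-3 = 8.40 × 10^-4 mol
n(Na2CO3) in the whole flask = 8.40 × 10^-4 × 500.0/50.0 = 8.40 × 10^-3 mol
mass of Na2CO3 = 8.40 × 10^-3 × 105.99 = 0.891 g
% Na2CO3 = 0.891 / 1.01 × 100 = 88.2 %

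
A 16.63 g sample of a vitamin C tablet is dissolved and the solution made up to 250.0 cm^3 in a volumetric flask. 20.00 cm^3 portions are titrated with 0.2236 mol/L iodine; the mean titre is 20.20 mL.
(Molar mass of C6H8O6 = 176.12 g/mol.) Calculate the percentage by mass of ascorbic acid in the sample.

59.79 %

C6H8O6 + I2 → C6H6O6 + 2 HI
n(I2) per titration = 0.02020 × 0.2236 = 4.517 × 10^-3 mol
n(C6H8O6) in each aliquot = 4.517 × 10^-3 mol (1:1 ratio)
n(C6H8O6) in the whole flask = 4.517 × 10^-3 × 250.0/20.00 = 0.05646 mol
mass of C6H8O6 = 0.05646 × 176.12 = 9.944 g
% C6H8O6 = 9.944 / 16.63 × 100 = 59.79 %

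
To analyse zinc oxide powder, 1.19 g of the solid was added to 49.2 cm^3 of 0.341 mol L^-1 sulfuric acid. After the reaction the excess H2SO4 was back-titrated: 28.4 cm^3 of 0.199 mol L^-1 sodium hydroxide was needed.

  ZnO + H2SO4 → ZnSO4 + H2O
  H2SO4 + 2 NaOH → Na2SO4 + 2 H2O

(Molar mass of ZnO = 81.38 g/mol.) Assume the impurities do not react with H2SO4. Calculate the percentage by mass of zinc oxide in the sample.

95.4 %

n(H2SO4) added = 0.0492 × 0.341 = 0.0168 mol
n(NaOH) used in back-titration = 0.0284 × 0.199 = 5.65 × 10^-3 mol
From the 1:2 ratio, n(H2SO4) left over = 1/2 × 5.65 × 10^-3 = 2.83 × 10^-3 mol
n(H2SO4) consumed by analyte = 0.0168 − 2.83 × 10^-3 = 0.0140 mol
n(ZnO) = 0.0140 mol (1:1 ratio)
mass of ZnO = 0.0140 × 81.38 = 1.14 g
% ZnO = 1.14 / 1.19 × 100 = 95.4 %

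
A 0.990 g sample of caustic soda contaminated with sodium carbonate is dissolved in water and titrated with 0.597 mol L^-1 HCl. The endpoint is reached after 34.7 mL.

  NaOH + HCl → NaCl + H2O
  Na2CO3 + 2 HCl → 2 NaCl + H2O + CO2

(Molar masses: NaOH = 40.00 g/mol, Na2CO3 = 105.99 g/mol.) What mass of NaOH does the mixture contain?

n(HCl) = 0.0347 × 0.597 = 0.0207 mol
Let x = n(NaOH), y = n(Na2CO3).
Titrant: 1x + 2y = 0.0207;  mass: 40.00x + 105.99y = 0.990
Solving, x = 8.30 × 10^-3 mol, y = 6.21 × 10^-3 mol
mass of NaOH = 8.30 × 10^-3 × 40.00 = 0.332 g

0.332 g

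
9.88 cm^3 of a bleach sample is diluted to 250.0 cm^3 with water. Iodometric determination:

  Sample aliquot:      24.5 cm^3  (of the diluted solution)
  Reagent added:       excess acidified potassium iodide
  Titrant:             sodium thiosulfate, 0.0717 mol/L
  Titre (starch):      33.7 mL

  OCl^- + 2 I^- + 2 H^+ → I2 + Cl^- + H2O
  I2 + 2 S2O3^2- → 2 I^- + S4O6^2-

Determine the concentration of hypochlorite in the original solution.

1.25 mol/L

n(S2O3^2-) = 0.0337 × 0.0717 = 2.42 × 10^-3 mol
n(I2) = n(S2O3^2-)/2 = 1.21 × 10^-3 mol
n(OCl^-) in the aliquot = 1.21 × 10^-3 mol (1:1 ratio)
[OCl^-]_dilute = 1.21 × 10^-3 / 0.0245 = 0.0493 mol/L
[OCl^-]_original = 0.0493 × 250.0/9.88 = 1.25 mol/L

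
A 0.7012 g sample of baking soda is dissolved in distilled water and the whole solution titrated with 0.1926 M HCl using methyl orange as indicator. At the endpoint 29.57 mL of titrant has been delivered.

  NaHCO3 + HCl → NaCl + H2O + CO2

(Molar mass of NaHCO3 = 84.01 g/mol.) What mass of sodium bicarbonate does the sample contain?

0.4785 g

n(HCl) = 0.02957 L × 0.1926 mol/L = 5.695 × 10^-3 mol
n(NaHCO3) = 5.695 × 10^-3 mol (1:1 ratio)
mass of NaHCO3 = 5.695 × 10^-3 × 84.01 g/mol = 0.4785 g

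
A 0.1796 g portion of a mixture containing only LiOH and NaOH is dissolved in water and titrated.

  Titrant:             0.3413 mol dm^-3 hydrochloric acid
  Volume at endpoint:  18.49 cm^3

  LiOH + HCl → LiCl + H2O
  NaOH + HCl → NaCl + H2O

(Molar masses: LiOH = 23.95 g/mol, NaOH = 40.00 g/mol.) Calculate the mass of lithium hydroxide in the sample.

0.1087 g

n(HCl) = 0.01849 × 0.3413 = 6.311 × 10^-3 mol
Let x = n(LiOH), y = n(NaOH).
Titrant: 1x + 1y = 6.311 × 10^-3;  mass: 23.95x + 40.00y = 0.1796
Solving, x = 4.537 × 10^-3 mol, y = 1.773 × 10^-3 mol
mass of LiOH = 4.537 × 10^-3 × 23.95 = 0.1087 g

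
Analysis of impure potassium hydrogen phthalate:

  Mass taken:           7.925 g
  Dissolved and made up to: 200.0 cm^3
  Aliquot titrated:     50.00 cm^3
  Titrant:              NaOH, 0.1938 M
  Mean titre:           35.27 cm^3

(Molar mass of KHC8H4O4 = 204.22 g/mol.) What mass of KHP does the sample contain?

5.584 g

KHC8H4O4 + NaOH → KNaC8H4O4 + H2O
n(NaOH) per titration = 0.03527 × 0.1938 = 6.835 × 10^-3 mol
n(KHC8H4O4) in each aliquot = 6.835 × 10^-3 mol (1:1 ratio)
n(KHC8H4O4) in the whole flask = 6.835 × 10^-3 × 200.0/50.00 = 0.02734 mol
mass of KHC8H4O4 = 0.02734 × 204.22 = 5.584 g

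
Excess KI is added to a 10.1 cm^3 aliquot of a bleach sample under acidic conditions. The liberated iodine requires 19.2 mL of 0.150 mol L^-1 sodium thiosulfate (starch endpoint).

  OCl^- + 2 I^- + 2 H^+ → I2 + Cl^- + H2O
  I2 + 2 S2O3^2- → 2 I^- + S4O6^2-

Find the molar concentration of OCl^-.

0.143 mol/L

n(S2O3^2-) = 0.0192 × 0.150 = 2.88 × 10^-3 mol
n(I2) = n(S2O3^2-)/2 = 1.44 × 10^-3 mol
n(OCl^-) in the aliquot = 1.44 × 10^-3 mol (1:1 ratio)
[OCl^-] = 1.44 × 10^-3 / 0.0101 = 0.143 mol/L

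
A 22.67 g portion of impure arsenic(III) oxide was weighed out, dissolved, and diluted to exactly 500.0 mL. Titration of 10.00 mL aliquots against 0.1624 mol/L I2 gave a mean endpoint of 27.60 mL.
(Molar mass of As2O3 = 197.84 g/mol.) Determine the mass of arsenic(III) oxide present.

22.17 g

As2O3 + 2 I2 + 2 H2O → As2O5 + 4 HI
n(I2) per titration = 0.02760 × 0.1624 = 4.482 × 10^-3 mol
From the 1:2 ratio, n(As2O3) in each aliquot = 1/2 × 4.482 × 10^-3 = 2.241 × 10^-3 mol
n(As2O3) in the whole flask = 2.241 × 10^-3 × 500.0/10.00 = 0.1121 mol
mass of As2O3 = 0.1121 × 197.84 = 22.17 g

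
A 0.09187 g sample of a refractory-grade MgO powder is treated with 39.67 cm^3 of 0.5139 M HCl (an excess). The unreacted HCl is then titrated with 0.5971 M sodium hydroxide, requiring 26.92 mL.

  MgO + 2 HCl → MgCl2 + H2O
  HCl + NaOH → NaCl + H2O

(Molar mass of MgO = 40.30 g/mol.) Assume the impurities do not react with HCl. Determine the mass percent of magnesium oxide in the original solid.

n(HCl) added = 0.03967 × 0.5139 = 0.02039 mol
n(NaOH) used in back-titration = 0.02692 × 0.5971 = 0.01607 mol
n(HCl) left over = 0.01607 mol (1:1 ratio)
n(HCl) consumed by analyte = 0.02039 − 0.01607 = 4.312 × 10^-3 mol
From the 1:2 ratio, n(MgO) = 1/2 × 4.312 × 10^-3 = 2.156 × 10^-3 mol
mass of MgO = 2.156 × 10^-3 × 40.30 = 0.08690 g
% MgO = 0.08690 / 0.09187 × 100 = 94.59 %

94.59 %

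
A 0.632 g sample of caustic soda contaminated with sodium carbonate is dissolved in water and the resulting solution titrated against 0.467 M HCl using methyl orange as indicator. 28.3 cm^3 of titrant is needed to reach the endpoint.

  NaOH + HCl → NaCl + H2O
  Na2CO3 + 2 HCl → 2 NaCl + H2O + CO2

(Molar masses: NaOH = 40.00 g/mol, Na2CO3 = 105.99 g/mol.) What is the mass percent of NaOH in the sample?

33.3 %

n(HCl) = 0.0283 × 0.467 = 0.0132 mol
Let x = n(NaOH), y = n(Na2CO3).
Titrant: 1x + 2y = 0.0132;  mass: 40.00x + 105.99y = 0.632
Solving, x = 5.26 × 10^-3 mol, y = 3.98 × 10^-3 mol
mass of NaOH = 5.26 × 10^-3 × 40.00 = 0.211 g
% NaOH = 0.211 / 0.632 × 100 = 33.3 %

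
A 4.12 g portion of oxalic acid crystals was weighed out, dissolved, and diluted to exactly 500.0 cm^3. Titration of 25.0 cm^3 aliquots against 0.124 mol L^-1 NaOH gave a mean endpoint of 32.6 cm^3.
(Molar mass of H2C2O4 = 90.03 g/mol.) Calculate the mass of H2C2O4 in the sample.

H2C2O4 + 2 NaOH → Na2C2O4 + 2 H2O
n(NaOH) per titration = 0.0326 × 0.124 = 4.04 × 10^-3 mol
From the 1:2 ratio, n(H2C2O4) in each aliquot = 1/2 × 4.04 × 10^-3 = 2.02 × 10^-3 mol
n(H2C2O4) in the whole flask = 2.02 × 10^-3 × 500.0/25.0 = 0.0404 mol
mass of H2C2O4 = 0.0404 × 90.03 = 3.64 g

3.64 g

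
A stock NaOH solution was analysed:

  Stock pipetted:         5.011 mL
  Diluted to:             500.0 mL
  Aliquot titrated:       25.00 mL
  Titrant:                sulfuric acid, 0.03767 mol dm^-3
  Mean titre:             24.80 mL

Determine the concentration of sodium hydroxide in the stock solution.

7.457 mol/L

2 NaOH + H2SO4 → Na2SO4 + 2 H2O
n(H2SO4) = 0.02480 × 0.03767 = 9.342 × 10^-4 mol
From the 2:1 ratio, n(NaOH) in the aliquot = 2/1 × 9.342 × 10^-4 = 1.868 × 10^-3 mol
[NaOH]_dilute = 1.868 × 10^-3 / 0.02500 = 0.07474 mol/L
Dilution factor = 500.0 / 5.011 = 99.78
[NaOH]_stock = 0.07474 × 99.78 = 7.457 mol/L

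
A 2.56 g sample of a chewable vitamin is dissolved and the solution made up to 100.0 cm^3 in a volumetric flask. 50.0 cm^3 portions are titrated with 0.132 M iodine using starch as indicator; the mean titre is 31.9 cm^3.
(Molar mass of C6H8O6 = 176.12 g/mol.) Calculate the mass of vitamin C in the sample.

C6H8O6 + I2 → C6H6O6 + 2 HI
n(I2) per titration = 0.0319 × 0.132 = 4.21 × 10^-3 mol
n(C6H8O6) in each aliquot = 4.21 × 10^-3 mol (1:1 ratio)
n(C6H8O6) in the whole flask = 4.21 × 10^-3 × 100.0/50.0 = 8.42 × 10^-3 mol
mass of C6H8O6 = 8.42 × 10^-3 × 176.12 = 1.48 g

1.48 g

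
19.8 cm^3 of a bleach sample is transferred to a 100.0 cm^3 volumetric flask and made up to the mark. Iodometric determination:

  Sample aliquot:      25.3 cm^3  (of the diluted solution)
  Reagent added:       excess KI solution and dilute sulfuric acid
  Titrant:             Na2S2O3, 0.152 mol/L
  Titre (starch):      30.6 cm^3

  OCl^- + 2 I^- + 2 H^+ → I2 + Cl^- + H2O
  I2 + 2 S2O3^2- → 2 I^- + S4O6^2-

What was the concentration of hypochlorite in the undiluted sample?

0.464 mol/L

n(S2O3^2-) = 0.0306 × 0.152 = 4.65 × 10^-3 mol
n(I2) = n(S2O3^2-)/2 = 2.33 × 10^-3 mol
n(OCl^-) in the aliquot = 2.33 × 10^-3 mol (1:1 ratio)
[OCl^-]_dilute = 2.33 × 10^-3 / 0.0253 = 0.0919 mol/L
[OCl^-]_original = 0.0919 × 100.0/19.8 = 0.464 mol/L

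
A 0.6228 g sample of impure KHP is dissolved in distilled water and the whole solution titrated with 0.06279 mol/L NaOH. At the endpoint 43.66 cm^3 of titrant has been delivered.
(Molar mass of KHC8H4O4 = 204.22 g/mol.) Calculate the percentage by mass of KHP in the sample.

KHC8H4O4 + NaOH → KNaC8H4O4 + H2O
n(NaOH) = 0.04366 L × 0.06279 mol/L = 2.741 × 10^-3 mol
n(KHC8H4O4) = 2.741 × 10^-3 mol (1:1 ratio)
mass of KHC8H4O4 = 2.741 × 10^-3 × 204.22 g/mol = 0.5599 g
% KHC8H4O4 = 0.5599 / 0.6228 × 100 = 89.89 %

89.89 %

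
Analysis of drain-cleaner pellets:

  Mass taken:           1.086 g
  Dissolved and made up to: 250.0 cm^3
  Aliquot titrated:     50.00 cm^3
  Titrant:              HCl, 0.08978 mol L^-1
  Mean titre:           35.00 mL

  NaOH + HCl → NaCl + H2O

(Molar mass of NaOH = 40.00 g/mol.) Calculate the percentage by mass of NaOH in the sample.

57.87 %

n(HCl) per titration = 0.03500 × 0.08978 = 3.142 × 10^-3 mol
n(NaOH) in each aliquot = 3.142 × 10^-3 mol (1:1 ratio)
n(NaOH) in the whole flask = 3.142 × 10^-3 × 250.0/50.00 = 0.01571 mol
mass of NaOH = 0.01571 × 40.00 = 0.6285 g
% NaOH = 0.6285 / 1.086 × 100 = 57.87 %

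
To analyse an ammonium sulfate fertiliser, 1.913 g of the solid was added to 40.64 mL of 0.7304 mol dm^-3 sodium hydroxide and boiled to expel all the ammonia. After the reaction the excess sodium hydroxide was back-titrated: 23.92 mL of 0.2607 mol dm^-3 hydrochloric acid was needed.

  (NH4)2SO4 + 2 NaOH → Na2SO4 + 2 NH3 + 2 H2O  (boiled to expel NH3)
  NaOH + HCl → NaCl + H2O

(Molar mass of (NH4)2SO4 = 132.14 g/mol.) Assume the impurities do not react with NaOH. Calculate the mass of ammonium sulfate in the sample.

1.549 g

n(NaOH) added = 0.04064 × 0.7304 = 0.02968 mol
n(HCl) used in back-titration = 0.02392 × 0.2607 = 6.236 × 10^-3 mol
n(NaOH) left over = 6.236 × 10^-3 mol (1:1 ratio)
n(NaOH) consumed by analyte = 0.02968 − 6.236 × 10^-3 = 0.02345 mol
From the 1:2 ratio, n((NH4)2SO4) = 1/2 × 0.02345 = 0.01172 mol
mass of (NH4)2SO4 = 0.01172 × 132.14 = 1.549 g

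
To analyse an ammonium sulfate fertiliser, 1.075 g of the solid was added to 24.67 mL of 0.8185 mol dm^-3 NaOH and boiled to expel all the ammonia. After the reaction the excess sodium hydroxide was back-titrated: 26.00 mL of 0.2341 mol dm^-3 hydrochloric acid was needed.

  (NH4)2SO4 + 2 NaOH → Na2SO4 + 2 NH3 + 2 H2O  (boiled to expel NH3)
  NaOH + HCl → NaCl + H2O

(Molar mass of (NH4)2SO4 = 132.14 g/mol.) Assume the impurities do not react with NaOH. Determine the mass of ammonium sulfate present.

n(NaOH) added = 0.02467 × 0.8185 = 0.02019 mol
n(HCl) used in back-titration = 0.02600 × 0.2341 = 6.087 × 10^-3 mol
n(NaOH) left over = 6.087 × 10^-3 mol (1:1 ratio)
n(NaOH) consumed by analyte = 0.02019 − 6.087 × 10^-3 = 0.01411 mol
From the 1:2 ratio, n((NH4)2SO4) = 1/2 × 0.01411 = 7.053 × 10^-3 mol
mass of (NH4)2SO4 = 7.053 × 10^-3 × 132.14 = 0.9320 g

0.9320 g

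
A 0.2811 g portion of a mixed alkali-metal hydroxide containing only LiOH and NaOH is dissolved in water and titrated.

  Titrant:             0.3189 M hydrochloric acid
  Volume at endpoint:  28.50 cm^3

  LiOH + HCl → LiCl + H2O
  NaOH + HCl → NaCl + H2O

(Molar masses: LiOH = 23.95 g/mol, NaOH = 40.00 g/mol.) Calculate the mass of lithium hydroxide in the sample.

n(HCl) = 0.02850 × 0.3189 = 9.089 × 10^-3 mol
Let x = n(LiOH), y = n(NaOH).
Titrant: 1x + 1y = 9.089 × 10^-3;  mass: 23.95x + 40.00y = 0.2811
Solving, x = 5.137 × 10^-3 mol, y = 3.952 × 10^-3 mol
mass of LiOH = 5.137 × 10^-3 × 23.95 = 0.1230 g

0.1230 g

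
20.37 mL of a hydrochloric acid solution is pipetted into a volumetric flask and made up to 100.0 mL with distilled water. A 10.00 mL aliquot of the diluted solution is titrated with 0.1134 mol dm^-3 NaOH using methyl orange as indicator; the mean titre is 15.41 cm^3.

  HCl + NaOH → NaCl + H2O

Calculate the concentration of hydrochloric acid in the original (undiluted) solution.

0.8579 mol/L

n(NaOH) = 0.01541 × 0.1134 = 1.747 × 10^-3 mol
n(HCl) in the aliquot = 1.747 × 10^-3 mol (1:1 ratio)
[HCl]_dilute = 1.747 × 10^-3 / 0.01000 = 0.1747 mol/L
Dilution factor = 100.0 / 20.37 = 4.909
[HCl]_stock = 0.1747 × 4.909 = 0.8579 mol/L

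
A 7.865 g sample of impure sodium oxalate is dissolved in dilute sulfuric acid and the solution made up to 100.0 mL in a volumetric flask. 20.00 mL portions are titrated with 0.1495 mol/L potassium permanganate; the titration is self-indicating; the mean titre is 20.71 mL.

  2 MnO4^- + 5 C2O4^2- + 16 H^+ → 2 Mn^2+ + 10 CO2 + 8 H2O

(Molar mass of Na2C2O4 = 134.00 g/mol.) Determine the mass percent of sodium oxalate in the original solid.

n(KMnO4) per titration = 0.02071 × 0.1495 = 3.096 × 10^-3 mol
From the 5:2 ratio, n(Na2C2O4) in each aliquot = 5/2 × 3.096 × 10^-3 = 7.740 × 10^-3 mol
n(Na2C2O4) in the whole flask = 7.740 × 10^-3 × 100.0/20.00 = 0.03870 mol
mass of Na2C2O4 = 0.03870 × 134.00 = 5.186 g
% Na2C2O4 = 5.186 / 7.865 × 100 = 65.94 %

65.94 %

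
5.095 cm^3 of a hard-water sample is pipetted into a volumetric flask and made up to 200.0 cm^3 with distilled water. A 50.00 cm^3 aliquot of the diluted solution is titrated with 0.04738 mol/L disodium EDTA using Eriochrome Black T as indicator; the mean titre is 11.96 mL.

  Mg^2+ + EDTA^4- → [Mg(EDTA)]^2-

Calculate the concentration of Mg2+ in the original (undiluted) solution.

0.4449 mol/L

n(EDTA) = 0.01196 × 0.04738 = 5.667 × 10^-4 mol
n(Mg2+) in the aliquot = 5.667 × 10^-4 mol (1:1 ratio)
[Mg2+]_dilute = 5.667 × 10^-4 / 0.05000 = 0.01133 mol/L
Dilution factor = 200.0 / 5.095 = 39.25
[Mg2+]_stock = 0.01133 × 39.25 = 0.4449 mol/L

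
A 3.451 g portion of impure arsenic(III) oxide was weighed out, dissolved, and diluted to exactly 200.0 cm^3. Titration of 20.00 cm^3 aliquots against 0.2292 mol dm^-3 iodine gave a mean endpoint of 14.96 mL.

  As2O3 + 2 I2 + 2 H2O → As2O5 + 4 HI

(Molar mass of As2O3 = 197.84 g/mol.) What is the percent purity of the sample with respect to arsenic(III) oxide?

98.28 %

n(I2) per titration = 0.01496 × 0.2292 = 3.429 × 10^-3 mol
From the 1:2 ratio, n(As2O3) in each aliquot = 1/2 × 3.429 × 10^-3 = 1.714 × 10^-3 mol
n(As2O3) in the whole flask = 1.714 × 10^-3 × 200.0/20.00 = 0.01714 mol
mass of As2O3 = 0.01714 × 197.84 = 3.392 g
% As2O3 = 3.392 / 3.451 × 100 = 98.28 %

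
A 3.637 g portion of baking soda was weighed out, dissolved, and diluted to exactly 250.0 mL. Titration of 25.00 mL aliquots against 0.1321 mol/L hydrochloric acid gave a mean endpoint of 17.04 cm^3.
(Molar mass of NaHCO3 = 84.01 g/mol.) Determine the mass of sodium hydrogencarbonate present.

1.891 g

NaHCO3 + HCl → NaCl + H2O + CO2
n(HCl) per titration = 0.01704 × 0.1321 = 2.251 × 10^-3 mol
n(NaHCO3) in each aliquot = 2.251 × 10^-3 mol (1:1 ratio)
n(NaHCO3) in the whole flask = 2.251 × 10^-3 × 250.0/25.00 = 0.02251 mol
mass of NaHCO3 = 0.02251 × 84.01 = 1.891 g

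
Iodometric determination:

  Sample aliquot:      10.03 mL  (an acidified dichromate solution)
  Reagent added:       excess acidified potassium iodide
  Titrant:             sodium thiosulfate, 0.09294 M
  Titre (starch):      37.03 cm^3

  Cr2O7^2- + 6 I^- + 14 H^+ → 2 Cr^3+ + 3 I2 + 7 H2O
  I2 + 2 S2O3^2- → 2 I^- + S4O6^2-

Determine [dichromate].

0.05719 M

n(S2O3^2-) = 0.03703 × 0.09294 = 3.442 × 10^-3 mol
n(I2) = n(S2O3^2-)/2 = 1.721 × 10^-3 mol
From the 1:3 ratio, n(Cr2O7^2-) in the aliquot = 1/3 × 1.721 × 10^-3 = 5.736 × 10^-4 mol
[Cr2O7^2-] = 5.736 × 10^-4 / 0.01003 = 0.05719 mol/L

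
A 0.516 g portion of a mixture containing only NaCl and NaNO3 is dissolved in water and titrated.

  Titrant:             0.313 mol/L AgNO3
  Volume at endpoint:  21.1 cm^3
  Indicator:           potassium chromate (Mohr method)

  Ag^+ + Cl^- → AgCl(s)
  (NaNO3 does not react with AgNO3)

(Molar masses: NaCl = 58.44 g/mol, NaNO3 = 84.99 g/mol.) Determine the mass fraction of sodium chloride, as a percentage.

74.8 %

n(AgNO3) = 0.0211 × 0.313 = 6.60 × 10^-3 mol
Let x = n(NaCl), y = n(NaNO3).
Titrant: 1x = 6.60 × 10^-3;  mass: 58.44x + 84.99y = 0.516
Solving, x = 6.60 × 10^-3 mol, y = 1.53 × 10^-3 mol
mass of NaCl = 6.60 × 10^-3 × 58.44 = 0.386 g
% NaCl = 0.386 / 0.516 × 100 = 74.8 %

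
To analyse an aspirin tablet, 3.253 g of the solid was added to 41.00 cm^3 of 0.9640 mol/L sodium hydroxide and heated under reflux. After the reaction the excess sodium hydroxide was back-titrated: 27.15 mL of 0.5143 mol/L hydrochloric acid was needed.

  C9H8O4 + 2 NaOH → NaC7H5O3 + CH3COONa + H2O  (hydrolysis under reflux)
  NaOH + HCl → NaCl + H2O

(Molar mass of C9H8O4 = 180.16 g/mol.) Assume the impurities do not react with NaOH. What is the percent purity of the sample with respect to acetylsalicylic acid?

70.78 %

n(NaOH) added = 0.04100 × 0.9640 = 0.03952 mol
n(HCl) used in back-titration = 0.02715 × 0.5143 = 0.01396 mol
n(NaOH) left over = 0.01396 mol (1:1 ratio)
n(NaOH) consumed by analyte = 0.03952 − 0.01396 = 0.02556 mol
From the 1:2 ratio, n(C9H8O4) = 1/2 × 0.02556 = 0.01278 mol
mass of C9H8O4 = 0.01278 × 180.16 = 2.303 g
% C9H8O4 = 2.303 / 3.253 × 100 = 70.78 %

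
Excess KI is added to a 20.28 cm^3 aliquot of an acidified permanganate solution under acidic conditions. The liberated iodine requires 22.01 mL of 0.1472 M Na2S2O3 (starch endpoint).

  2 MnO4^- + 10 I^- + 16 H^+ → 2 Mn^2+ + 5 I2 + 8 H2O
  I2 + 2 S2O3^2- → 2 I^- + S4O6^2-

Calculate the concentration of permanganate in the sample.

0.03195 M

n(S2O3^2-) = 0.02201 × 0.1472 = 3.240 × 10^-3 mol
n(I2) = n(S2O3^2-)/2 = 1.620 × 10^-3 mol
From the 2:5 ratio, n(MnO4^-) in the aliquot = 2/5 × 1.620 × 10^-3 = 6.480 × 10^-4 mol
[MnO4^-] = 6.480 × 10^-4 / 0.02028 = 0.03195 mol/L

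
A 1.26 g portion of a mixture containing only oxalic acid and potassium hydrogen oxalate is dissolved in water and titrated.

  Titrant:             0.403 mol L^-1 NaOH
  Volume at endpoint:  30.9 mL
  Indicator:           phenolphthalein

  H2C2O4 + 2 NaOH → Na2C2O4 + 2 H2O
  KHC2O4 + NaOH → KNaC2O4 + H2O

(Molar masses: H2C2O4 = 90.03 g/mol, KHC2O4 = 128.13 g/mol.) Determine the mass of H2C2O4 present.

0.182 g

n(NaOH) = 0.0309 × 0.403 = 0.0125 mol
Let x = n(H2C2O4), y = n(KHC2O4).
Titrant: 2x + 1y = 0.0125;  mass: 90.03x + 128.13y = 1.26
Solving, x = 2.02 × 10^-3 mol, y = 8.42 × 10^-3 mol
mass of H2C2O4 = 2.02 × 10^-3 × 90.03 = 0.182 g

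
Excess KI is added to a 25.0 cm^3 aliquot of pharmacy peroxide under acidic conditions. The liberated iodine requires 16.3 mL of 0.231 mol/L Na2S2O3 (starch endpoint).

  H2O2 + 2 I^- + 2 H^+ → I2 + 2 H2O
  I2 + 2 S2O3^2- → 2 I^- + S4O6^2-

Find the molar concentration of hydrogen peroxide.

n(S2O3^2-) = 0.0163 × 0.231 = 3.77 × 10^-3 mol
n(I2) = n(S2O3^2-)/2 = 1.88 × 10^-3 mol
n(H2O2) in the aliquot = 1.88 × 10^-3 mol (1:1 ratio)
[H2O2] = 1.88 × 10^-3 / 0.0250 = 0.0753 mol/L

0.0753 mol/L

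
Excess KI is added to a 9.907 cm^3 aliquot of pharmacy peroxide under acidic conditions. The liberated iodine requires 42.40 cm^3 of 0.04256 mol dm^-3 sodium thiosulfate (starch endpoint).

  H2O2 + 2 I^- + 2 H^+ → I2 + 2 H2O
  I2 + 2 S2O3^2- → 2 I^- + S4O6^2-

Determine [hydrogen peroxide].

n(S2O3^2-) = 0.04240 × 0.04256 = 1.805 × 10^-3 mol
n(I2) = n(S2O3^2-)/2 = 9.023 × 10^-4 mol
n(H2O2) in the aliquot = 9.023 × 10^-4 mol (1:1 ratio)
[H2O2] = 9.023 × 10^-4 / 0.009907 = 0.09107 mol/L

0.09107 mol/L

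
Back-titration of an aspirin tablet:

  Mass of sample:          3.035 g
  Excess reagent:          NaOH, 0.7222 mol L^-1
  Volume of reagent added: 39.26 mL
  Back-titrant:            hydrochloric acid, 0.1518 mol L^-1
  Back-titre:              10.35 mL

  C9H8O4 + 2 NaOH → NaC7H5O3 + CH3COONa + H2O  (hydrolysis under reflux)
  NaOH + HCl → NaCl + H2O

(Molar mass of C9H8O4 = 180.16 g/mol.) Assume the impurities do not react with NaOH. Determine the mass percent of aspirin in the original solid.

79.49 %

n(NaOH) added = 0.03926 × 0.7222 = 0.02835 mol
n(HCl) used in back-titration = 0.01035 × 0.1518 = 1.571 × 10^-3 mol
n(NaOH) left over = 1.571 × 10^-3 mol (1:1 ratio)
n(NaOH) consumed by analyte = 0.02835 − 1.571 × 10^-3 = 0.02678 mol
From the 1:2 ratio, n(C9H8O4) = 1/2 × 0.02678 = 0.01339 mol
mass of C9H8O4 = 0.01339 × 180.16 = 2.413 g
% C9H8O4 = 2.413 / 3.035 × 100 = 79.49 %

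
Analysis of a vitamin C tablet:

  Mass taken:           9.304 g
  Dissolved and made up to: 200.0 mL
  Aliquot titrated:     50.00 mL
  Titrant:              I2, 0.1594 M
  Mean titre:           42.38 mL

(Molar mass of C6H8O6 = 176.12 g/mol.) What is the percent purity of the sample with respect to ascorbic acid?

C6H8O6 + I2 → C6H6O6 + 2 HI
n(I2) per titration = 0.04238 × 0.1594 = 6.755 × 10^-3 mol
n(C6H8O6) in each aliquot = 6.755 × 10^-3 mol (1:1 ratio)
n(C6H8O6) in the whole flask = 6.755 × 10^-3 × 200.0/50.00 = 0.02702 mol
mass of C6H8O6 = 0.02702 × 176.12 = 4.759 g
% C6H8O6 = 4.759 / 9.304 × 100 = 51.15 %

51.15 %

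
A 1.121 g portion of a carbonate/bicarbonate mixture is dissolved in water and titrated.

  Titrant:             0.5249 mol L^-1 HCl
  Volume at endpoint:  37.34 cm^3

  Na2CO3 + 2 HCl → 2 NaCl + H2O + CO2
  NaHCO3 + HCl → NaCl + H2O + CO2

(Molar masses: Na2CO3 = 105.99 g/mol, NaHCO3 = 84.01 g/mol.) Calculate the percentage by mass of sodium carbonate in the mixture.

80.11 %

n(HCl) = 0.03734 × 0.5249 = 0.01960 mol
Let x = n(Na2CO3), y = n(NaHCO3).
Titrant: 2x + 1y = 0.01960;  mass: 105.99x + 84.01y = 1.121
Solving, x = 8.473 × 10^-3 mol, y = 2.654 × 10^-3 mol
mass of Na2CO3 = 8.473 × 10^-3 × 105.99 = 0.8980 g
% Na2CO3 = 0.8980 / 1.121 × 100 = 80.11 %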